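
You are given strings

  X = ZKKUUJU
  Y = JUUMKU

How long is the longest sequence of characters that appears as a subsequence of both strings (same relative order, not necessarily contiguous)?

Match U (X #4, Y #2); then U (X #5, Y #3); then U (X #7, Y #6) — 3 characters in the same relative order in both, and the DP table's final entry dp[7][6] is also 3, so no common subsequence is longer.

3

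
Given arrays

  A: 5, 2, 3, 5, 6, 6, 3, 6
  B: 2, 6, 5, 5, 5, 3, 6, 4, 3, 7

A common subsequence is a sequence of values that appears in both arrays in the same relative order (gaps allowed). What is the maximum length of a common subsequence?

4

Taking 5 (A #1, B #5); then 3 (A #3, B #6); then 6 (A #5, B #7); then 3 (A #7, B #9) gives a common subsequence of length 4. Since dp[8][10] = 4, nothing longer is possible.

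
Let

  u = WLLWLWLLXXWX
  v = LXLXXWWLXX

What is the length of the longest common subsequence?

Taking L at u[2]=v[1], L at u[3]=v[3], W at u[4]=v[6], W at u[6]=v[7], L at u[8]=v[8], X at u[10]=v[9], X at u[12]=v[10] gives a common subsequence of length 7. Since dp[12][10] = 7, nothing longer is possible.

7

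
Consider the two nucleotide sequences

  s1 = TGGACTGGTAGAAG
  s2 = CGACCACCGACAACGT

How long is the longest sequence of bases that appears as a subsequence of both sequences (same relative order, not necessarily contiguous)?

One common subsequence of length 8: G at s1[2]=s2[2] → A at s1[4]=s2[6] → C at s1[5]=s2[8] → G at s1[8]=s2[9] → A at s1[10]=s2[10] → A at s1[12]=s2[12] → A at s1[13]=s2[13] → G at s1[14]=s2[15]. dp[14][16] = 8 confirms this is the maximum.

8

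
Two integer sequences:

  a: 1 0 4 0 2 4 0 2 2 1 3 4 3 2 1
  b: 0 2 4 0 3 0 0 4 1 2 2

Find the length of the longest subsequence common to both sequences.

Taking 0 (a #4, b #1), 2 (a #5, b #2), 4 (a #6, b #3), 0 (a #7, b #4), 3 (a #11, b #5), 4 (a #12, b #8), 2 (a #14, b #11) gives a common subsequence of length 7. dp[15][11] = 7 confirms this is the maximum.

7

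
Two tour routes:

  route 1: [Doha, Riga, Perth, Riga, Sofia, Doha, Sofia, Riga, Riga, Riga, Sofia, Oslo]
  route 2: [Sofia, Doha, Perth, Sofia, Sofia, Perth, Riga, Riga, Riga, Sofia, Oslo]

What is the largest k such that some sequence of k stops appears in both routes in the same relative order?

9

Match Doha at route 1[1]=route 2[2], Perth at route 1[3]=route 2[3], Sofia at route 1[5]=route 2[4], Sofia at route 1[7]=route 2[5], Riga at route 1[8]=route 2[7], Riga at route 1[9]=route 2[8], Riga at route 1[10]=route 2[9], Sofia at route 1[11]=route 2[10], Oslo at route 1[12]=route 2[11] — 9 stops in the same relative order in both, and the DP table's final entry dp[12][11] is also 9, so no common subsequence is longer.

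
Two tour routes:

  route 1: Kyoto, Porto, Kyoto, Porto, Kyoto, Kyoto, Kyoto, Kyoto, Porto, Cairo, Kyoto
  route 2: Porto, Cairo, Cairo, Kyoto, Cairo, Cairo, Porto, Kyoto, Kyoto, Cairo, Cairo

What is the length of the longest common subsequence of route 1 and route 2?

6

Pick Porto (route 1 #2, route 2 #1); then Kyoto (route 1 #3, route 2 #4); then Porto (route 1 #4, route 2 #7); then Kyoto (route 1 #5, route 2 #8); then Kyoto (route 1 #6, route 2 #9); then Cairo (route 1 #10, route 2 #11); all 6 stops appear in both, in order. The LCS DP gives dp[11][11] = 6, so this is optimal.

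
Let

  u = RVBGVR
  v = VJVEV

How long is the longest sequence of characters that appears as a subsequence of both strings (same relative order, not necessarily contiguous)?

Let dp[i][j] be the LCS length of the first i characters of u and the first j characters of v. dp[i][j] = dp[i-1][j-1]+1 when the i-th and j-th characters match, else max(dp[i-1][j], dp[i][j-1]).
    ·  V  J  V  E  V
 ·  0  0  0  0  0  0
 R  0  0  0  0  0  0
 V  0  1  1  1  1  1
 B  0  1  1  1  1  1
 G  0  1  1  1  1  1
 V  0  1  1  2  2  2
 R  0  1  1  2  2  2
dp[6][5] = 2. One LCS (by backtracking along matches): VV.

2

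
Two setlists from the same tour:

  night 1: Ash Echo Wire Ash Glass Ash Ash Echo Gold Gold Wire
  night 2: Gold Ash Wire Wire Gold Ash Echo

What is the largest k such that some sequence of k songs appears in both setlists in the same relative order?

One common subsequence of length 4: Ash (night 1 #1, night 2 #2), Wire (night 1 #3, night 2 #4), Ash (night 1 #7, night 2 #6), Echo (night 1 #8, night 2 #7). Since dp[11][7] = 4, nothing longer is possible.

4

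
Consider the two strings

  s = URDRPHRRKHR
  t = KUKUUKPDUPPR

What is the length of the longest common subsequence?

4

Match U at s[1]=t[5], then D at s[3]=t[8], then P at s[5]=t[11], then R at s[11]=t[12] — 4 characters in the same relative order in both. The LCS DP gives dp[11][12] = 4, so this is optimal.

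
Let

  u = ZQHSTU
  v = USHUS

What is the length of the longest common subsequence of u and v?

2

Pick H [3,3], S [4,5]; all 2 characters appear in both, in order, and the DP table's final entry dp[6][5] is also 2, so no common subsequence is longer.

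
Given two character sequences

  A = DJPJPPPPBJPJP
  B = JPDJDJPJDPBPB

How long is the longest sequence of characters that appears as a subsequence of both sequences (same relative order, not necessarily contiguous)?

Taking D (A #1, B #5), then J (A #2, B #6), then P (A #3, B #7), then J (A #4, B #8), then P (A #5, B #10), then P (A #8, B #12), then B (A #9, B #13) gives a common subsequence of length 7. Since dp[13][13] = 7, nothing longer is possible.

7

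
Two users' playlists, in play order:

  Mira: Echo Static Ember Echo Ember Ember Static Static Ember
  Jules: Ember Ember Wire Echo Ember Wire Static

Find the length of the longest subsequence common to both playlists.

4

Taking Ember [3,2], then Echo [4,4], then Ember [5,5], then Static [8,7] gives a common subsequence of length 4. The LCS DP gives dp[9][7] = 4, so this is optimal.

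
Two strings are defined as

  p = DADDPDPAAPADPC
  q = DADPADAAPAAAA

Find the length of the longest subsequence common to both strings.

9

One common subsequence of length 9: D (p #1, q #1) → A (p #2, q #2) → D (p #4, q #3) → P (p #5, q #4) → D (p #6, q #6) → P (p #7, q #9) → A (p #8, q #11) → A (p #9, q #12) → A (p #11, q #13). The LCS DP gives dp[14][13] = 9, so this is optimal.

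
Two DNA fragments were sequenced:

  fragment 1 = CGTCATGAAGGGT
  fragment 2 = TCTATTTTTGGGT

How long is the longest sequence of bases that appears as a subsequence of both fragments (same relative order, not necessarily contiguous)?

8

Pick C (fragment 1 #1, fragment 2 #2) → T (fragment 1 #3, fragment 2 #3) → A (fragment 1 #5, fragment 2 #4) → T (fragment 1 #6, fragment 2 #9) → G (fragment 1 #10, fragment 2 #10) → G (fragment 1 #11, fragment 2 #11) → G (fragment 1 #12, fragment 2 #12) → T (fragment 1 #13, fragment 2 #13); all 8 bases appear in both, in order. dp[13][13] = 8 confirms this is the maximum.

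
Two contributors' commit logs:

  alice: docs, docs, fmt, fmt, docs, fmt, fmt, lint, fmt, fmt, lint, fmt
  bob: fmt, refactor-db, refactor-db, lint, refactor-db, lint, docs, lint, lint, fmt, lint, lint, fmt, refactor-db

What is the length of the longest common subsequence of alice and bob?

6

Match fmt (alice #3, bob #1), then docs (alice #5, bob #7), then fmt (alice #7, bob #10), then lint (alice #8, bob #11), then lint (alice #11, bob #12), then fmt (alice #12, bob #13) — 6 commits in the same relative order in both. The LCS DP gives dp[12][14] = 6, so this is optimal.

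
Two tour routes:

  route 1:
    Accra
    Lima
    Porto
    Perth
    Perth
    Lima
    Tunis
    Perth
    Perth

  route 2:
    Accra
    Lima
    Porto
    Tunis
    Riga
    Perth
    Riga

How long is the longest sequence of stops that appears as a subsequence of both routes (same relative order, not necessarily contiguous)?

Match Accra (route 1 #1, route 2 #1) → Lima (route 1 #2, route 2 #2) → Porto (route 1 #3, route 2 #3) → Tunis (route 1 #7, route 2 #4) → Perth (route 1 #8, route 2 #6) — 5 stops in the same relative order in both. dp[9][7] = 5 confirms this is the maximum.

5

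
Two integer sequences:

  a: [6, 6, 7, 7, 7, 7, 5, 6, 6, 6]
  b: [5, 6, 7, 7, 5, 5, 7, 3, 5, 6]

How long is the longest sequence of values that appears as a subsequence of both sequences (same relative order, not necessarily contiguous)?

Let dp[i][j] be the LCS length of the first i values of a and the first j values of b. dp[i][j] = dp[i-1][j-1]+1 when the i-th and j-th values match, else max(dp[i-1][j], dp[i][j-1]).
    ·  5  6  7  7  5  5  7  3  5  6
 ·  0  0  0  0  0  0  0  0  0  0  0
 6  0  0  1  1  1  1  1  1  1  1  1
 6  0  0  1  1  1  1  1  1  1  1  2
 7  0  0  1  2  2  2  2  2  2  2  2
 7  0  0  1  2  3  3  3  3  3  3  3
 7  0  0  1  2  3  3  3  4  4  4  4
 7  0  0  1  2  3  3  3  4  4  4  4
 5  0  1  1  2  3  4  4  4  4  5  5
 6  0  1  2  2  3  4  4  4  4  5  6
 6  0  1  2  2  3  4  4  4  4  5  6
 6  0  1  2  2  3  4  4  4  4  5  6
dp[10][10] = 6. One LCS (by backtracking along matches): 6, 7, 7, 7, 5, 6.

6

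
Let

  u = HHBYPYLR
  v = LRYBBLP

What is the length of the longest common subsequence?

Let dp[i][j] be the LCS length of the first i characters of u and the first j characters of v. dp[i][j] = dp[i-1][j-1]+1 when the i-th and j-th characters match, else max(dp[i-1][j], dp[i][j-1]).
    ·  L  R  Y  B  B  L  P
 ·  0  0  0  0  0  0  0  0
 H  0  0  0  0  0  0  0  0
 H  0  0  0  0  0  0  0  0
 B  0  0  0  0  1  1  1  1
 Y  0  0  0  1  1  1  1  1
 P  0  0  0  1  1  1  1  2
 Y  0  0  0  1  1  1  1  2
 L  0  1  1  1  1  1  2  2
 R  0  1  2  2  2  2  2  2
dp[8][7] = 2. One LCS (by backtracking along matches): BP.

2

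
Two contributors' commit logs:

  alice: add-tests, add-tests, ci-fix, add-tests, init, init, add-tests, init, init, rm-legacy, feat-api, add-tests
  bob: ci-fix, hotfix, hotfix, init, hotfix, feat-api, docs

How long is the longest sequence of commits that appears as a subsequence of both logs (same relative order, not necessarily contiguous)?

Match ci-fix [3,1]; then init [5,4]; then feat-api [11,6] — 3 commits in the same relative order in both. The LCS DP gives dp[12][7] = 3, so this is optimal.

3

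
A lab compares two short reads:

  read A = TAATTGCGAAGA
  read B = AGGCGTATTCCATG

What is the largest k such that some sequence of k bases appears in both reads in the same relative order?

Match T at read A[1]=read B[6], then A at read A[3]=read B[7], then T at read A[4]=read B[8], then T at read A[5]=read B[9], then C at read A[7]=read B[11], then A at read A[9]=read B[12], then G at read A[11]=read B[14] — 7 bases in the same relative order in both. Since dp[12][14] = 7, nothing longer is possible.

7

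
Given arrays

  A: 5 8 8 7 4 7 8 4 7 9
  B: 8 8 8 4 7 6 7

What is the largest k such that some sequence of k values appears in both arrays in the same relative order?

Match 8 [2,2]; then 8 [3,3]; then 4 [5,4]; then 7 [6,5]; then 7 [9,7] — 5 values in the same relative order in both. The LCS DP gives dp[10][7] = 5, so this is optimal.

5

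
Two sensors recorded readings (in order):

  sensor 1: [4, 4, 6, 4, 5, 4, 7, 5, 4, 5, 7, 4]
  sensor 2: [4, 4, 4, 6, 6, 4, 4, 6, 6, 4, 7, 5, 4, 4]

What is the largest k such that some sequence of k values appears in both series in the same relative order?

9

Taking 4 at sensor 1[1]=sensor 2[2], then 4 at sensor 1[2]=sensor 2[3], then 6 at sensor 1[3]=sensor 2[5], then 4 at sensor 1[4]=sensor 2[7], then 4 at sensor 1[6]=sensor 2[10], then 7 at sensor 1[7]=sensor 2[11], then 5 at sensor 1[8]=sensor 2[12], then 4 at sensor 1[9]=sensor 2[13], then 4 at sensor 1[12]=sensor 2[14] gives a common subsequence of length 9. The LCS DP gives dp[12][14] = 9, so this is optimal.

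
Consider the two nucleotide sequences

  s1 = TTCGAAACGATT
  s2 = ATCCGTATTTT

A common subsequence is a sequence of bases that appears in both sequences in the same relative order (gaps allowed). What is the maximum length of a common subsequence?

Let dp[i][j] be the LCS length of the first i bases of s1 and the first j bases of s2. dp[i][j] = dp[i-1][j-1]+1 when the i-th and j-th bases match, else max(dp[i-1][j], dp[i][j-1]).
    ·  A  T  C  C  G  T  A  T  T  T  T
 ·  0  0  0  0  0  0  0  0  0  0  0  0
 T  0  0  1  1  1  1  1  1  1  1  1  1
 T  0  0  1  1  1  1  2  2  2  2  2  2
 C  0  0  1  2  2  2  2  2  2  2  2  2
 G  0  0  1  2  2  3  3  3  3  3  3  3
 A  0  1  1  2  2  3  3  4  4  4  4  4
 A  0  1  1  2  2  3  3  4  4  4  4  4
 A  0  1  1  2  2  3  3  4  4  4  4  4
 C  0  1  1  2  3  3  3  4  4  4  4  4
 G  0  1  1  2  3  4  4  4  4  4  4  4
 A  0  1  1  2  3  4  4  5  5  5  5  5
 T  0  1  2  2  3  4  5  5  6  6  6  6
 T  0  1  2  2  3  4  5  5  6  7  7  7
dp[12][11] = 7. One LCS (by backtracking along matches): TCCGATT.

7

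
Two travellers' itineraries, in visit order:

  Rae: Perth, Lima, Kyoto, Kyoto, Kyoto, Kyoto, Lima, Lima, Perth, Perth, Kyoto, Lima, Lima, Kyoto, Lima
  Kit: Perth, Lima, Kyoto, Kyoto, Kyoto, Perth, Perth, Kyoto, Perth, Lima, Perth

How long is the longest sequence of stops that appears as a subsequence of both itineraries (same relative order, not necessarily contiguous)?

9

Taking Perth [1,1]; then Lima [2,2]; then Kyoto [4,3]; then Kyoto [5,4]; then Kyoto [6,5]; then Perth [9,6]; then Perth [10,7]; then Kyoto [11,8]; then Lima [12,10] gives a common subsequence of length 9. dp[15][11] = 9 confirms this is the maximum.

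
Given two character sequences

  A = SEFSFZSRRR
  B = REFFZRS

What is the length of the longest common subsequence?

5

Let dp[i][j] be the LCS length of the first i characters of A and the first j characters of B. dp[i][j] = dp[i-1][j-1]+1 when the i-th and j-th characters match, else max(dp[i-1][j], dp[i][j-1]).
    ·  R  E  F  F  Z  R  S
 ·  0  0  0  0  0  0  0  0
 S  0  0  0  0  0  0  0  1
 E  0  0  1  1  1  1  1  1
 F  0  0  1  2  2  2  2  2
 S  0  0  1  2  2  2  2  3
 F  0  0  1  2  3  3  3  3
 Z  0  0  1  2  3  4  4  4
 S  0  0  1  2  3  4  4  5
 R  0  1  1  2  3  4  5  5
 R  0  1  1  2  3  4  5  5
 R  0  1  1  2  3  4  5  5
dp[10][7] = 5. One LCS (by backtracking along matches): EFFZS.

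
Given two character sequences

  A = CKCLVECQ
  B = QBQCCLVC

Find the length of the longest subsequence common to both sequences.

Let dp[i][j] be the LCS length of the first i characters of A and the first j characters of B. dp[i][j] = dp[i-1][j-1]+1 when the i-th and j-th characters match, else max(dp[i-1][j], dp[i][j-1]).
    ·  Q  B  Q  C  C  L  V  C
 ·  0  0  0  0  0  0  0  0  0
 C  0  0  0  0  1  1  1  1  1
 K  0  0  0  0  1  1  1  1  1
 C  0  0  0  0  1  2  2  2  2
 L  0  0  0  0  1  2  3  3  3
 V  0  0  0  0  1  2  3  4  4
 E  0  0  0  0  1  2  3  4  4
 C  0  0  0  0  1  2  3  4  5
 Q  0  1  1  1  1  2  3  4  5
dp[8][8] = 5. One LCS (by backtracking along matches): CCLVC.

5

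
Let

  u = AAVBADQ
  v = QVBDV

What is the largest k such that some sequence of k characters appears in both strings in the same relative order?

Taking V [3,2]; then B [4,3]; then D [6,4] gives a common subsequence of length 3, and the DP table's final entry dp[7][5] is also 3, so no common subsequence is longer.

3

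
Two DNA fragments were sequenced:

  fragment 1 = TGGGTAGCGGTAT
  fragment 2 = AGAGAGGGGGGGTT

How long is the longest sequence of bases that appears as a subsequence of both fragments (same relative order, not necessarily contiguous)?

8

Taking G at fragment 1[2]=fragment 2[7]; then G at fragment 1[3]=fragment 2[8]; then G at fragment 1[4]=fragment 2[9]; then G at fragment 1[7]=fragment 2[10]; then G at fragment 1[9]=fragment 2[11]; then G at fragment 1[10]=fragment 2[12]; then T at fragment 1[11]=fragment 2[13]; then T at fragment 1[13]=fragment 2[14] gives a common subsequence of length 8. The LCS DP gives dp[13][14] = 8, so this is optimal.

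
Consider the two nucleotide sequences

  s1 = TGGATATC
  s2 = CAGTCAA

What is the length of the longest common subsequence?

One common subsequence of length 3: T [1,4], A [4,6], A [6,7], and the DP table's final entry dp[8][7] is also 3, so no common subsequence is longer.

3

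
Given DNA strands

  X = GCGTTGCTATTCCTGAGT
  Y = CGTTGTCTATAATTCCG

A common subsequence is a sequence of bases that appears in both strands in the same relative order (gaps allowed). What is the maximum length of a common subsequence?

Taking C [2,1]; then G [3,2]; then T [4,3]; then T [5,4]; then G [6,5]; then C [7,7]; then T [8,10]; then A [9,12]; then T [10,13]; then T [11,14]; then C [12,15]; then C [13,16]; then G [17,17] gives a common subsequence of length 13. Since dp[18][17] = 13, nothing longer is possible.

13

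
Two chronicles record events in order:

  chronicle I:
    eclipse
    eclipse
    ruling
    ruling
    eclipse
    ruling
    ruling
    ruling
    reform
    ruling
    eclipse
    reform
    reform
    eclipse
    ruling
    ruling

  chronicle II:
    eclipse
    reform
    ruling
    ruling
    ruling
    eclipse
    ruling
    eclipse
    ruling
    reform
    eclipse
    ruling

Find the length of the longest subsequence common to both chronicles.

9

Match eclipse [1,1], ruling [3,4], ruling [4,5], eclipse [5,6], ruling [6,7], ruling [10,9], reform [13,10], eclipse [14,11], ruling [16,12] — 9 events in the same relative order in both. dp[16][12] = 9 confirms this is the maximum.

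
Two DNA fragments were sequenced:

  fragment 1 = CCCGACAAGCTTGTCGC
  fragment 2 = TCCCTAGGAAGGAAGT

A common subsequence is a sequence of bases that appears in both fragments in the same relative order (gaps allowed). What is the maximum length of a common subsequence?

One common subsequence of length 9: C at fragment 1[1]=fragment 2[2]; then C at fragment 1[2]=fragment 2[3]; then C at fragment 1[3]=fragment 2[4]; then G at fragment 1[4]=fragment 2[8]; then A at fragment 1[5]=fragment 2[10]; then A at fragment 1[7]=fragment 2[13]; then A at fragment 1[8]=fragment 2[14]; then G at fragment 1[13]=fragment 2[15]; then T at fragment 1[14]=fragment 2[16]. The LCS DP gives dp[17][16] = 9, so this is optimal.

9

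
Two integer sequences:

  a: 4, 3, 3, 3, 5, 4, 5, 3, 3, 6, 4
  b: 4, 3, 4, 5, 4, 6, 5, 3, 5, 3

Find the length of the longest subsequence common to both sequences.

Let dp[i][j] be the LCS length of the first i values of a and the first j values of b. dp[i][j] = dp[i-1][j-1]+1 when the i-th and j-th values match, else max(dp[i-1][j], dp[i][j-1]).
    ·  4  3  4  5  4  6  5  3  5  3
 ·  0  0  0  0  0  0  0  0  0  0  0
 4  0  1  1  1  1  1  1  1  1  1  1
 3  0  1  2  2  2  2  2  2  2  2  2
 3  0  1  2  2  2  2  2  2  3  3  3
 3  0  1  2  2  2  2  2  2  3  3  4
 5  0  1  2  2  3  3  3  3  3  4  4
 4  0  1  2  3  3  4  4  4  4  4  4
 5  0  1  2  3  4  4  4  5  5  5  5
 3  0  1  2  3  4  4  4  5  6  6  6
 3  0  1  2  3  4  4  4  5  6  6  7
 6  0  1  2  3  4  4  5  5  6  6  7
 4  0  1  2  3  4  5  5  5  6  6  7
dp[11][10] = 7. One LCS (by backtracking along matches): 4, 3, 5, 4, 5, 3, 3.

7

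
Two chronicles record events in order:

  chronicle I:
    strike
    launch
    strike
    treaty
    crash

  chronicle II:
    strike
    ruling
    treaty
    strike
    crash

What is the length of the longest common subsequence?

Match strike [1,1], strike [3,4], crash [5,5] — 3 events in the same relative order in both. The LCS DP gives dp[5][5] = 3, so this is optimal.

3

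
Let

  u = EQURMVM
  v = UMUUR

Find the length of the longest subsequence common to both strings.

2

One common subsequence of length 2: U at u[3]=v[4] → R at u[4]=v[5], and the DP table's final entry dp[7][5] is also 2, so no common subsequence is longer.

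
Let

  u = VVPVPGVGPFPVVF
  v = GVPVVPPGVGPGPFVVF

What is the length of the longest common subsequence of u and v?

12

Match V [1,4] → V [2,5] → P [3,6] → P [5,7] → G [6,8] → V [7,9] → G [8,12] → P [9,13] → F [10,14] → V [12,15] → V [13,16] → F [14,17] — 12 characters in the same relative order in both. The LCS DP gives dp[14][17] = 12, so this is optimal.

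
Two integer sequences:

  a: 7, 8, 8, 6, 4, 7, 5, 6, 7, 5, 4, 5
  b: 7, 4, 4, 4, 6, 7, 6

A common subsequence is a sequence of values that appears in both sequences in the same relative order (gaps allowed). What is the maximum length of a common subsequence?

4

Pick 7 (a #1, b #1), then 6 (a #4, b #5), then 7 (a #6, b #6), then 6 (a #8, b #7); all 4 values appear in both, in order. dp[12][7] = 4 confirms this is the maximum.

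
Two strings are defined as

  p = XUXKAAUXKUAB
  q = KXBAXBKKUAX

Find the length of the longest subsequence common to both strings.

6

One common subsequence of length 6: X [1,2], X [3,5], K [4,7], K [9,8], U [10,9], A [11,10]. dp[12][11] = 6 confirms this is the maximum.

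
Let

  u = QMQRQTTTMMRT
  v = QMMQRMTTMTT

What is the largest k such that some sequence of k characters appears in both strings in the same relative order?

8

Let dp[i][j] be the LCS length of the first i characters of u and the first j characters of v. dp[i][j] = dp[i-1][j-1]+1 when the i-th and j-th characters match, else max(dp[i-1][j], dp[i][j-1]).
    ·  Q  M  M  Q  R  M  T  T  M  T  T
 ·  0  0  0  0  0  0  0  0  0  0  0  0
 Q  0  1  1  1  1  1  1  1  1  1  1  1
 M  0  1  2  2  2  2  2  2  2  2  2  2
 Q  0  1  2  2  3  3  3  3  3  3  3  3
 R  0  1  2  2  3  4  4  4  4  4  4  4
 Q  0  1  2  2  3  4  4  4  4  4  4  4
 T  0  1  2  2  3  4  4  5  5  5  5  5
 T  0  1  2  2  3  4  4  5  6  6  6  6
 T  0  1  2  2  3  4  4  5  6  6  7  7
 M  0  1  2  3  3  4  5  5  6  7  7  7
 M  0  1  2  3  3  4  5  5  6  7  7  7
 R  0  1  2  3  3  4  5  5  6  7  7  7
 T  0  1  2  3  3  4  5  6  6  7  8  8
dp[12][11] = 8. One LCS (by backtracking along matches): QMQRTTTT.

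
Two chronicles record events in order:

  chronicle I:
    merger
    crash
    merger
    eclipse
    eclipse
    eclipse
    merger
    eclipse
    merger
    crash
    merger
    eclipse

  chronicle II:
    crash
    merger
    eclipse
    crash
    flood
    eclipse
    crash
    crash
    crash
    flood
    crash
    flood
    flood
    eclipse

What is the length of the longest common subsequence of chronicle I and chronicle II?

Pick crash [2,1], then merger [3,2], then eclipse [4,3], then eclipse [5,6], then crash [10,11], then eclipse [12,14]; all 6 events appear in both, in order, and the DP table's final entry dp[12][14] is also 6, so no common subsequence is longer.

6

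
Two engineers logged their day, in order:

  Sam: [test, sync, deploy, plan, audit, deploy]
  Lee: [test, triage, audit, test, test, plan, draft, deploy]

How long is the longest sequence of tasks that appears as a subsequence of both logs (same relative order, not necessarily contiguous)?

Taking test [1,5] → plan [4,6] → deploy [6,8] gives a common subsequence of length 3. The LCS DP gives dp[6][8] = 3, so this is optimal.

3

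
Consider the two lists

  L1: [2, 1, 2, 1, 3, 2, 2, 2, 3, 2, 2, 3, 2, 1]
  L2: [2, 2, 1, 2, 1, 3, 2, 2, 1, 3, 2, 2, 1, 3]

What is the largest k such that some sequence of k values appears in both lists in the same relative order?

Taking 2 [1,2], then 1 [2,3], then 2 [3,4], then 1 [4,5], then 3 [5,6], then 2 [6,7], then 2 [7,8], then 3 [9,10], then 2 [10,11], then 2 [11,12], then 3 [12,14] gives a common subsequence of length 11. dp[14][14] = 11 confirms this is the maximum.

11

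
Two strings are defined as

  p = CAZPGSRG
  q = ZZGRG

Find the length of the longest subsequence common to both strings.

Match Z at p[3]=q[2], then G at p[5]=q[3], then R at p[7]=q[4], then G at p[8]=q[5] — 4 characters in the same relative order in both, and the DP table's final entry dp[8][5] is also 4, so no common subsequence is longer.

4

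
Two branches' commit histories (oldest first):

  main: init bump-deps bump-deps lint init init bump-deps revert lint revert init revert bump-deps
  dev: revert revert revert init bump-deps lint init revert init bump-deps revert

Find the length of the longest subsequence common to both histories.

7

Match init (main #1, dev #4) → bump-deps (main #3, dev #5) → lint (main #4, dev #6) → init (main #5, dev #7) → init (main #6, dev #9) → bump-deps (main #7, dev #10) → revert (main #12, dev #11) — 7 commits in the same relative order in both. The LCS DP gives dp[13][11] = 7, so this is optimal.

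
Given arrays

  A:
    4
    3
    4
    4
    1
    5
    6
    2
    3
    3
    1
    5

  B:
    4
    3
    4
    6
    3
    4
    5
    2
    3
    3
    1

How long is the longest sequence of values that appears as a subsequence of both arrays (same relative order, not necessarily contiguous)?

Match 4 [1,1]; then 3 [2,2]; then 4 [3,3]; then 4 [4,6]; then 5 [6,7]; then 2 [8,8]; then 3 [9,9]; then 3 [10,10]; then 1 [11,11] — 9 values in the same relative order in both. The LCS DP gives dp[12][11] = 9, so this is optimal.

9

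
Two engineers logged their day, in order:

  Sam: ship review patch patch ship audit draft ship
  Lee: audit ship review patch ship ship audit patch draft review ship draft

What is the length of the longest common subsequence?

7

Taking ship at Sam[1]=Lee[2]; then review at Sam[2]=Lee[3]; then patch at Sam[3]=Lee[4]; then ship at Sam[5]=Lee[6]; then audit at Sam[6]=Lee[7]; then draft at Sam[7]=Lee[9]; then ship at Sam[8]=Lee[11] gives a common subsequence of length 7. dp[8][12] = 7 confirms this is the maximum.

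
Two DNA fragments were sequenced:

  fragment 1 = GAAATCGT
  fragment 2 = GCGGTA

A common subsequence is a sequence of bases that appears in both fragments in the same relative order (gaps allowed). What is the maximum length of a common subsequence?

4

Taking G [1,1], then C [6,2], then G [7,4], then T [8,5] gives a common subsequence of length 4. dp[8][6] = 4 confirms this is the maximum.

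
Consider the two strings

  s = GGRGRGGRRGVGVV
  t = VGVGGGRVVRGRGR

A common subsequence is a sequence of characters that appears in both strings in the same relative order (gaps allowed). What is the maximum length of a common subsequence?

One common subsequence of length 8: G at s[1]=t[2]; then G at s[4]=t[4]; then G at s[6]=t[5]; then G at s[7]=t[6]; then R at s[8]=t[7]; then R at s[9]=t[10]; then G at s[10]=t[11]; then G at s[12]=t[13]. Since dp[14][14] = 8, nothing longer is possible.

8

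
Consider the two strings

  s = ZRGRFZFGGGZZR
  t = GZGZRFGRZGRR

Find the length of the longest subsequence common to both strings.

Match Z (s #1, t #4) → R (s #2, t #5) → G (s #3, t #7) → R (s #4, t #8) → Z (s #6, t #9) → G (s #8, t #10) → R (s #13, t #12) — 7 characters in the same relative order in both. dp[13][12] = 7 confirms this is the maximum.

7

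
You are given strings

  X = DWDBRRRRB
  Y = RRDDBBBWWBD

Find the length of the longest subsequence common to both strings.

Let dp[i][j] be the LCS length of the first i characters of X and the first j characters of Y. dp[i][j] = dp[i-1][j-1]+1 when the i-th and j-th characters match, else max(dp[i-1][j], dp[i][j-1]).
    ·  R  R  D  D  B  B  B  W  W  B  D
 ·  0  0  0  0  0  0  0  0  0  0  0  0
 D  0  0  0  1  1  1  1  1  1  1  1  1
 W  0  0  0  1  1  1  1  1  2  2  2  2
 D  0  0  0  1  2  2  2  2  2  2  2  3
 B  0  0  0  1  2  3  3  3  3  3  3  3
 R  0  1  1  1  2  3  3  3  3  3  3  3
 R  0  1  2  2  2  3  3  3  3  3  3  3
 R  0  1  2  2  2  3  3  3  3  3  3  3
 R  0  1  2  2  2  3  3  3  3  3  3  3
 B  0  1  2  2  2  3  4  4  4  4  4  4
dp[9][11] = 4. One LCS (by backtracking along matches): DDBB.

4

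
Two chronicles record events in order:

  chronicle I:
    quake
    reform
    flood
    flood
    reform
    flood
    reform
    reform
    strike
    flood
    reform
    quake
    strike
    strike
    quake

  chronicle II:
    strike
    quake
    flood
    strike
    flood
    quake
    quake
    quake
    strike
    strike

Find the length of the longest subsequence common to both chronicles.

One common subsequence of length 7: quake [1,2], then flood [6,3], then strike [9,4], then flood [10,5], then quake [12,8], then strike [13,9], then strike [14,10], and the DP table's final entry dp[15][10] is also 7, so no common subsequence is longer.

7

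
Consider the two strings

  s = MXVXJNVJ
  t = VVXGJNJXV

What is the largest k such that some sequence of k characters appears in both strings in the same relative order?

Taking V at s[3]=t[2], then X at s[4]=t[3], then J at s[5]=t[5], then N at s[6]=t[6], then V at s[7]=t[9] gives a common subsequence of length 5. Since dp[8][9] = 5, nothing longer is possible.

5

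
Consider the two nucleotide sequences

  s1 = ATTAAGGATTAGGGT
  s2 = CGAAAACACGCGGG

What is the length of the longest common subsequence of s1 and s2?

Match A (s1 #1, s2 #3), A (s1 #4, s2 #4), A (s1 #5, s2 #5), A (s1 #8, s2 #6), A (s1 #11, s2 #8), G (s1 #12, s2 #12), G (s1 #13, s2 #13), G (s1 #14, s2 #14) — 8 bases in the same relative order in both, and the DP table's final entry dp[15][14] is also 8, so no common subsequence is longer.

8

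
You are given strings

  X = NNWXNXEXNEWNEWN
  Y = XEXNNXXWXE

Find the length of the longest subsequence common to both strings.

Taking N [1,4], N [2,5], X [4,6], X [6,7], X [8,9], E [13,10] gives a common subsequence of length 6. Since dp[15][10] = 6, nothing longer is possible.

6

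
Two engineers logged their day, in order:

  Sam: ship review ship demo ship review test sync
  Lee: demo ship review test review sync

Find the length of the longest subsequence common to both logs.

5

One common subsequence of length 5: demo [4,1], ship [5,2], review [6,3], test [7,4], sync [8,6]. Since dp[8][6] = 5, nothing longer is possible.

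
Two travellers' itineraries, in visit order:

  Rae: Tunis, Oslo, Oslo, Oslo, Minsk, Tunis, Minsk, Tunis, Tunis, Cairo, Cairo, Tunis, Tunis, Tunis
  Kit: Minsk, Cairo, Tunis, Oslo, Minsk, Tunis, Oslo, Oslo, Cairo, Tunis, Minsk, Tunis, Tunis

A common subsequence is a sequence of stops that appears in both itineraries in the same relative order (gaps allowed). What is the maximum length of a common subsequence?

Match Tunis at Rae[1]=Kit[3], then Oslo at Rae[2]=Kit[4], then Oslo at Rae[3]=Kit[7], then Oslo at Rae[4]=Kit[8], then Tunis at Rae[6]=Kit[10], then Minsk at Rae[7]=Kit[11], then Tunis at Rae[13]=Kit[12], then Tunis at Rae[14]=Kit[13] — 8 stops in the same relative order in both, and the DP table's final entry dp[14][13] is also 8, so no common subsequence is longer.

8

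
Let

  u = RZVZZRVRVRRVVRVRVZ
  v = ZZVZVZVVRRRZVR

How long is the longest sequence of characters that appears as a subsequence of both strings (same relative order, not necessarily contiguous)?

One common subsequence of length 11: Z at u[2]=v[2], then V at u[3]=v[3], then Z at u[4]=v[4], then Z at u[5]=v[6], then V at u[7]=v[7], then V at u[9]=v[8], then R at u[10]=v[9], then R at u[11]=v[10], then R at u[14]=v[11], then V at u[15]=v[13], then R at u[16]=v[14]. Since dp[18][14] = 11, nothing longer is possible.

11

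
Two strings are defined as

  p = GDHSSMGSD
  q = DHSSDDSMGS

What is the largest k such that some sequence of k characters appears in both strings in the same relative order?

One common subsequence of length 7: D [2,1]; then H [3,2]; then S [4,4]; then S [5,7]; then M [6,8]; then G [7,9]; then S [8,10]. Since dp[9][10] = 7, nothing longer is possible.

7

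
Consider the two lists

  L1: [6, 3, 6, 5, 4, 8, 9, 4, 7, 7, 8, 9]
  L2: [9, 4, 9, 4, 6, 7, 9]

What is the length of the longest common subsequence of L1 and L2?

Taking 4 (L1 #5, L2 #2), 9 (L1 #7, L2 #3), 4 (L1 #8, L2 #4), 7 (L1 #10, L2 #6), 9 (L1 #12, L2 #7) gives a common subsequence of length 5. The LCS DP gives dp[12][7] = 5, so this is optimal.

5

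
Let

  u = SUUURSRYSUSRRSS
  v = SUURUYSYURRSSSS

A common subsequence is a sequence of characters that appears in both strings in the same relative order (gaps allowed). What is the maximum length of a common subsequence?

One common subsequence of length 11: S (u #1, v #1), U (u #2, v #2), U (u #3, v #3), U (u #4, v #5), S (u #6, v #7), Y (u #8, v #8), U (u #10, v #9), R (u #12, v #10), R (u #13, v #11), S (u #14, v #14), S (u #15, v #15), and the DP table's final entry dp[15][15] is also 11, so no common subsequence is longer.

11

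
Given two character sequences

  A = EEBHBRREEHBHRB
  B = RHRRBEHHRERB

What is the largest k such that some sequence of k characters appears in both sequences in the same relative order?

8

Match H (A #4, B #2); then R (A #6, B #3); then R (A #7, B #4); then E (A #9, B #6); then H (A #10, B #7); then H (A #12, B #8); then R (A #13, B #11); then B (A #14, B #12) — 8 characters in the same relative order in both. dp[14][12] = 8 confirms this is the maximum.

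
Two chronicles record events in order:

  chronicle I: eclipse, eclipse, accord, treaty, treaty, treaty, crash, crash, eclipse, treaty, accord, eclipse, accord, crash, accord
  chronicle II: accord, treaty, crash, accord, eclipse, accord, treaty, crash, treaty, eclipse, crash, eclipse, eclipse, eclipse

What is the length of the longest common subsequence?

Pick eclipse (chronicle I #2, chronicle II #5), accord (chronicle I #3, chronicle II #6), treaty (chronicle I #4, chronicle II #7), treaty (chronicle I #5, chronicle II #9), crash (chronicle I #7, chronicle II #11), eclipse (chronicle I #9, chronicle II #13), eclipse (chronicle I #12, chronicle II #14); all 7 events appear in both, in order. dp[15][14] = 7 confirms this is the maximum.

7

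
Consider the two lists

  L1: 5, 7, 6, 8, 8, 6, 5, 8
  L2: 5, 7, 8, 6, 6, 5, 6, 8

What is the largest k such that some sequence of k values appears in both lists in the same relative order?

6

One common subsequence of length 6: 5 (L1 #1, L2 #1), 7 (L1 #2, L2 #2), 6 (L1 #3, L2 #4), 6 (L1 #6, L2 #5), 5 (L1 #7, L2 #6), 8 (L1 #8, L2 #8). dp[8][8] = 6 confirms this is the maximum.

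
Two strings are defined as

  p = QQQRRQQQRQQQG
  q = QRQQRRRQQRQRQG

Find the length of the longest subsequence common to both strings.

Pick Q [1,1] → Q [2,3] → Q [3,4] → R [4,6] → R [5,7] → Q [6,8] → Q [7,9] → Q [8,11] → R [9,12] → Q [12,13] → G [13,14]; all 11 characters appear in both, in order. The LCS DP gives dp[13][14] = 11, so this is optimal.

11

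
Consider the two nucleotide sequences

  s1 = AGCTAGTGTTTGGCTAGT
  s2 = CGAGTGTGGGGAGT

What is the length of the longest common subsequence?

One common subsequence of length 11: A [1,3], then G [2,4], then T [4,5], then G [6,6], then T [7,7], then G [8,9], then G [12,10], then G [13,11], then A [16,12], then G [17,13], then T [18,14], and the DP table's final entry dp[18][14] is also 11, so no common subsequence is longer.

11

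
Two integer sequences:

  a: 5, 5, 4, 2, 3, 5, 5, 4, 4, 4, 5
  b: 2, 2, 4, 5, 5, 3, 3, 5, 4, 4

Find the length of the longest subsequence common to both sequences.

Match 5 (a #1, b #4) → 5 (a #2, b #5) → 3 (a #5, b #7) → 5 (a #7, b #8) → 4 (a #9, b #9) → 4 (a #10, b #10) — 6 values in the same relative order in both. Since dp[11][10] = 6, nothing longer is possible.

6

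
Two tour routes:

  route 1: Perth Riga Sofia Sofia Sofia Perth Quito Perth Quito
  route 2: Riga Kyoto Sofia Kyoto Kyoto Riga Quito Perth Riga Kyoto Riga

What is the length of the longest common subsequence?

4

Pick Riga (route 1 #2, route 2 #1); then Sofia (route 1 #3, route 2 #3); then Quito (route 1 #7, route 2 #7); then Perth (route 1 #8, route 2 #8); all 4 stops appear in both, in order. The LCS DP gives dp[9][11] = 4, so this is optimal.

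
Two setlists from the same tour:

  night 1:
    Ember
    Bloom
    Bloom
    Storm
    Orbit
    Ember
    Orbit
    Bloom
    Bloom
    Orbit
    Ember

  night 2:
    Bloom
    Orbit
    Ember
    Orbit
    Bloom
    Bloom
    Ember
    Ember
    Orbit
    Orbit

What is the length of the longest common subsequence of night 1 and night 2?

Pick Bloom at night 1[3]=night 2[1]; then Orbit at night 1[5]=night 2[2]; then Ember at night 1[6]=night 2[3]; then Orbit at night 1[7]=night 2[4]; then Bloom at night 1[8]=night 2[5]; then Bloom at night 1[9]=night 2[6]; then Orbit at night 1[10]=night 2[10]; all 7 songs appear in both, in order, and the DP table's final entry dp[11][10] is also 7, so no common subsequence is longer.

7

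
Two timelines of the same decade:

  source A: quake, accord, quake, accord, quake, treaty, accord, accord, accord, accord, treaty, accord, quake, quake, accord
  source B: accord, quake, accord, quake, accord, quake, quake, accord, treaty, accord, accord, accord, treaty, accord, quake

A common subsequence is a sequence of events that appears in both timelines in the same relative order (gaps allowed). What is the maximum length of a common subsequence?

12

One common subsequence of length 12: quake at source A[1]=source B[2] → accord at source A[2]=source B[3] → quake at source A[3]=source B[4] → accord at source A[4]=source B[5] → quake at source A[5]=source B[7] → treaty at source A[6]=source B[9] → accord at source A[8]=source B[10] → accord at source A[9]=source B[11] → accord at source A[10]=source B[12] → treaty at source A[11]=source B[13] → accord at source A[12]=source B[14] → quake at source A[14]=source B[15], and the DP table's final entry dp[15][15] is also 12, so no common subsequence is longer.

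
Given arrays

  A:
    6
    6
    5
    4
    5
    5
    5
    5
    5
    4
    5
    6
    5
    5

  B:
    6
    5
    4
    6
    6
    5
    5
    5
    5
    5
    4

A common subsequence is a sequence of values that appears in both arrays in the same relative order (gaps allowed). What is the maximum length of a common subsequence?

9

Pick 6 at A[2]=B[1] → 5 at A[3]=B[2] → 4 at A[4]=B[3] → 5 at A[5]=B[6] → 5 at A[6]=B[7] → 5 at A[7]=B[8] → 5 at A[8]=B[9] → 5 at A[9]=B[10] → 4 at A[10]=B[11]; all 9 values appear in both, in order. dp[14][11] = 9 confirms this is the maximum.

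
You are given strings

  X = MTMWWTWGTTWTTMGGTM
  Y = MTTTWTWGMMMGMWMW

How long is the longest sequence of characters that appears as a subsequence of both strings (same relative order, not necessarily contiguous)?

9

Match M [1,1], T [2,4], W [5,5], T [6,6], W [7,7], G [8,8], M [14,11], G [15,12], M [18,15] — 9 characters in the same relative order in both. The LCS DP gives dp[18][16] = 9, so this is optimal.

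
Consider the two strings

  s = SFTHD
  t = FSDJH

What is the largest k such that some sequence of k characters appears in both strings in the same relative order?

One common subsequence of length 2: S at s[1]=t[2], then H at s[4]=t[5], and the DP table's final entry dp[5][5] is also 2, so no common subsequence is longer.

2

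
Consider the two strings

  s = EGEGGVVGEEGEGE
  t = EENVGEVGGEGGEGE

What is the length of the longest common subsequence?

Taking E at s[1]=t[2]; then G at s[2]=t[5]; then E at s[3]=t[6]; then G at s[4]=t[8]; then G at s[5]=t[9]; then G at s[8]=t[11]; then G at s[11]=t[12]; then E at s[12]=t[13]; then G at s[13]=t[14]; then E at s[14]=t[15] gives a common subsequence of length 10, and the DP table's final entry dp[14][15] is also 10, so no common subsequence is longer.

10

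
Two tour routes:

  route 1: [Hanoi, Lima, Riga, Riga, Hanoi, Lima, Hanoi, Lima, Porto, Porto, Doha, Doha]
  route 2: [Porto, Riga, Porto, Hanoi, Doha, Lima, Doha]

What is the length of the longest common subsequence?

4

Pick Riga at route 1[3]=route 2[2]; then Hanoi at route 1[5]=route 2[4]; then Lima at route 1[8]=route 2[6]; then Doha at route 1[12]=route 2[7]; all 4 stops appear in both, in order. Since dp[12][7] = 4, nothing longer is possible.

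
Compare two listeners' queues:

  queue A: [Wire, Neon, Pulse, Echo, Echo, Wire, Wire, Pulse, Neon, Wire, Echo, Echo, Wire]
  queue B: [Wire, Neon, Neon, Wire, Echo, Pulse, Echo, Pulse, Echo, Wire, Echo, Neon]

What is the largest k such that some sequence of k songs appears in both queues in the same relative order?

Pick Wire [1,1]; then Neon [2,3]; then Pulse [3,6]; then Echo [4,7]; then Echo [5,9]; then Wire [6,10]; then Neon [9,12]; all 7 songs appear in both, in order, and the DP table's final entry dp[13][12] is also 7, so no common subsequence is longer.

7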